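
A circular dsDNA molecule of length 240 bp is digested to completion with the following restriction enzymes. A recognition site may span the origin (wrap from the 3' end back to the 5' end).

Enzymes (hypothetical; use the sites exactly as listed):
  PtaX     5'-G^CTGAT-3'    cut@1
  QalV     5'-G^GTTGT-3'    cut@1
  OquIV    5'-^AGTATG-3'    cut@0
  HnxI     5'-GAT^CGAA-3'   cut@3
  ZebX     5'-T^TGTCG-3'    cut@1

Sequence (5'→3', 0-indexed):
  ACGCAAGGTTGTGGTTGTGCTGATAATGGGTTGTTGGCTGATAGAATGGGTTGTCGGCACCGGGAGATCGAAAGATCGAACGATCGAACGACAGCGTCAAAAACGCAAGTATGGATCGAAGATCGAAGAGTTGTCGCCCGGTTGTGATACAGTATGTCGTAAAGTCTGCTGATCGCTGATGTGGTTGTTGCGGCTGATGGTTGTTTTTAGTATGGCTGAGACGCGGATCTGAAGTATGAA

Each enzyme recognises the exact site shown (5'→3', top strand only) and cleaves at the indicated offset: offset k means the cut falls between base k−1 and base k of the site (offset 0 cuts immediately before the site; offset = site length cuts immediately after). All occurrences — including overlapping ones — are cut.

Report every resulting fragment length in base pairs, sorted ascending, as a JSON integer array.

Per-enzyme occurrences:
  PtaX (GCTGAT, off=1): starts [18, 36, 167, 174, 192] → cuts [19, 37, 168, 175, 193]
  QalV (GGTTGT, off=1): starts [6, 12, 28, 48, 139, 182, 198] → cuts [7, 13, 29, 49, 140, 183, 199]
  OquIV (AGTATG, off=0): starts [107, 150, 208, 232] → cuts [107, 150, 208, 232]
  HnxI (GATCGAA, off=3): starts [65, 73, 81, 113, 120] → cuts [68, 76, 84, 116, 123]
  ZebX (TTGTCG, off=1): starts [50, 130] → cuts [51, 131]

All cut coordinates (distinct, sorted): [7, 13, 19, 29, 37, 49, 51, 68, 76, 84, 107, 116, 123, 131, 140, 150, 168, 175, 183, 193, 199, 208, 232]

Fragment lengths:
  7→13: 6 bp
  13→19: 6 bp
  19→29: 10 bp
  29→37: 8 bp
  37→49: 12 bp
  49→51: 2 bp
  51→68: 17 bp
  68→76: 8 bp
  76→84: 8 bp
  84→107: 23 bp
  107→116: 9 bp
  116→123: 7 bp
  123→131: 8 bp
  131→140: 9 bp
  140→150: 10 bp
  150→168: 18 bp
  168→175: 7 bp
  175→183: 8 bp
  183→193: 10 bp
  193→199: 6 bp
  199→208: 9 bp
  208→232: 24 bp
  232→7 (wrap): 240-232+7 = 15 bp

[2,6,6,6,7,7,8,8,8,8,8,9,9,9,10,10,10,12,15,17,18,23,24]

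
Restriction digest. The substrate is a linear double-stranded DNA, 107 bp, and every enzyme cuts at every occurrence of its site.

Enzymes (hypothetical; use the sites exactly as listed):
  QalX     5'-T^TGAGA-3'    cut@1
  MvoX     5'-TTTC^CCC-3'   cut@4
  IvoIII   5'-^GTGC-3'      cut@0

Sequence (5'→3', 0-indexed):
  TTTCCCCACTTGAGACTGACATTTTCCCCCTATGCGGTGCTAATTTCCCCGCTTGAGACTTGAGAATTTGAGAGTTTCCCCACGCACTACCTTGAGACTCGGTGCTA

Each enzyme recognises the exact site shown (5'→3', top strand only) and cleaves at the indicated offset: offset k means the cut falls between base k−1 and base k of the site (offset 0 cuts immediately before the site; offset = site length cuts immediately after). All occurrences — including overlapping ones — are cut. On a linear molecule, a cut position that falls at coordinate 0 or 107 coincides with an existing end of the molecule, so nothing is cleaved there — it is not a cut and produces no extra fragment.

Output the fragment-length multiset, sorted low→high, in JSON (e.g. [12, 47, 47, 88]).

Per-enzyme occurrences:
  QalX (TTGAGA, off=1): starts [9, 52, 59, 67, 91] → cuts [10, 53, 60, 68, 92]
  MvoX (TTTCCCC, off=4): starts [0, 22, 43, 74] → cuts [4, 26, 47, 78]
  IvoIII (GTGC, off=0): starts [36, 101] → cuts [36, 101]

All cut coordinates (distinct, sorted): [4, 10, 26, 36, 47, 53, 60, 68, 78, 92, 101]

Fragment lengths:
  [0,4): 4 bp
  [4,10): 6 bp
  [10,26): 16 bp
  [26,36): 10 bp
  [36,47): 11 bp
  [47,53): 6 bp
  [53,60): 7 bp
  [60,68): 8 bp
  [68,78): 10 bp
  [78,92): 14 bp
  [92,101): 9 bp
  [101,107): 6 bp

[4,6,6,6,7,8,9,10,10,11,14,16]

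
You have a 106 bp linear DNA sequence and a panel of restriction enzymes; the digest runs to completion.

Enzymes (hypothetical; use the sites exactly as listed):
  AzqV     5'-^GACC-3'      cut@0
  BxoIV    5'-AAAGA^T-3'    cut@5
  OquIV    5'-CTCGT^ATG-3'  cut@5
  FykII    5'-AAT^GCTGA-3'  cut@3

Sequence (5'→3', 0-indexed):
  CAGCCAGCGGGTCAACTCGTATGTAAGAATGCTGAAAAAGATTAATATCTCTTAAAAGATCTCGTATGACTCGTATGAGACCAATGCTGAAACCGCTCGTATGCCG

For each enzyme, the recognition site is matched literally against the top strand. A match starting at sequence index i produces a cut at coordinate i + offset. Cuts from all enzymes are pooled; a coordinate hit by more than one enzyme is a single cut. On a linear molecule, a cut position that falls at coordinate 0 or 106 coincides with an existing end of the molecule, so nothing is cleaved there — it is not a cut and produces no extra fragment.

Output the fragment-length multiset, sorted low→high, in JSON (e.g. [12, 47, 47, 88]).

[4,6,6,7,9,10,11,15,18,20]

Site scan:
  AzqV GACC/0: at [78] ⇒ [78]
  BxoIV AAAGAT/5: at [36, 54] ⇒ [41, 59]
  OquIV CTCGTATG/5: at [15, 60, 69, 95] ⇒ [20, 65, 74, 100]
  FykII AATGCTGA/3: at [27, 82] ⇒ [30, 85]

All cut coordinates (distinct, sorted): [20, 30, 41, 59, 65, 74, 78, 85, 100]

Fragments:
  [0,20): 20 bp
  [20,30): 10 bp
  [30,41): 11 bp
  [41,59): 18 bp
  [59,65): 6 bp
  [65,74): 9 bp
  [74,78): 4 bp
  [78,85): 7 bp
  [85,100): 15 bp
  [100,106): 6 bp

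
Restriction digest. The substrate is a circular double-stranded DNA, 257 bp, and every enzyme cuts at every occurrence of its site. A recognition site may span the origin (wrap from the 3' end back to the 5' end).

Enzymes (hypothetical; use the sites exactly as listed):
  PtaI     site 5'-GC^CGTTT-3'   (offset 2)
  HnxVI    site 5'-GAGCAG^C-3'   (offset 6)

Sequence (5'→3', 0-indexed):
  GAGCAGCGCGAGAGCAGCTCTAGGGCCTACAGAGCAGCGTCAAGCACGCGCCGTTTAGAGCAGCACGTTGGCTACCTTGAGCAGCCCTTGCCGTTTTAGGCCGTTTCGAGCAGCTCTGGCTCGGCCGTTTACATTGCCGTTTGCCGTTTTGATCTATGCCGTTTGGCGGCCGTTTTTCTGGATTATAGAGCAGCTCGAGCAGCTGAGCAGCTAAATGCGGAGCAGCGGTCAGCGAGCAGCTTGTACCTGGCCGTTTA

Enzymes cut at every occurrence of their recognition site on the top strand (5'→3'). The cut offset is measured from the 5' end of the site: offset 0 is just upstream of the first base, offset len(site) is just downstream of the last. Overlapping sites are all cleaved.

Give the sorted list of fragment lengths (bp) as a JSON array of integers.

Per-enzyme occurrences:
  PtaI (GCCGTTT, off=2): starts [49, 89, 99, 123, 135, 142, 157, 168, 249] → cuts [51, 91, 101, 125, 137, 144, 159, 170, 251]
  HnxVI (GAGCAGC, off=6): starts [0, 11, 31, 57, 78, 107, 187, 196, 204, 219, 233] → cuts [6, 17, 37, 63, 84, 113, 193, 202, 210, 225, 239]

All cut coordinates (distinct, sorted): [6, 17, 37, 51, 63, 84, 91, 101, 113, 125, 137, 144, 159, 170, 193, 202, 210, 225, 239, 251]

Fragment lengths:
  6→17: 11 bp
  17→37: 20 bp
  37→51: 14 bp
  51→63: 12 bp
  63→84: 21 bp
  84→91: 7 bp
  91→101: 10 bp
  101→113: 12 bp
  113→125: 12 bp
  125→137: 12 bp
  137→144: 7 bp
  144→159: 15 bp
  159→170: 11 bp
  170→193: 23 bp
  193→202: 9 bp
  202→210: 8 bp
  210→225: 15 bp
  225→239: 14 bp
  239→251: 12 bp
  251→6 (wrap): 257-251+6 = 12 bp

[7,7,8,9,10,11,11,12,12,12,12,12,12,14,14,15,15,20,21,23]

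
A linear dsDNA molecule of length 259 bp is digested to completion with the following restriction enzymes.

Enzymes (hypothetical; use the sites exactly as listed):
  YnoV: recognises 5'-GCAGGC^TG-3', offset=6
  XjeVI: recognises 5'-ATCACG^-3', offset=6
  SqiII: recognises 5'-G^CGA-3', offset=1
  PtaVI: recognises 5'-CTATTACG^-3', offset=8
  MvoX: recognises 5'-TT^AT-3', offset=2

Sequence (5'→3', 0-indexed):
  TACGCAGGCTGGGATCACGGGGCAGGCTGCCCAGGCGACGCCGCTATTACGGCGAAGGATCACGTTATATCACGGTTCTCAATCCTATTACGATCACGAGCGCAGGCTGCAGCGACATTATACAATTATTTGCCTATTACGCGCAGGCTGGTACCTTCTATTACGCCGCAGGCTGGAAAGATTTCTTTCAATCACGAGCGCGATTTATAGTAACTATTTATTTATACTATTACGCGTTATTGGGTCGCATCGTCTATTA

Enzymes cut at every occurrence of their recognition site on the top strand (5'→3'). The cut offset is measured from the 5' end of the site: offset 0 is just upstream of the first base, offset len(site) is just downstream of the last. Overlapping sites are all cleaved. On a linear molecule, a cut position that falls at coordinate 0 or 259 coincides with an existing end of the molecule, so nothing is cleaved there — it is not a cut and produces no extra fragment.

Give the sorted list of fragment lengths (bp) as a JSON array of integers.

[1,2,4,4,4,5,6,6,7,7,8,8,8,8,8,9,9,10,11,12,13,14,16,17,18,21,23]

Site scan:
  YnoV (GCAGGCTG, off=6): starts [3, 21, 101, 142, 167] → cuts [9, 27, 107, 148, 173]
  XjeVI (ATCACG, off=6): starts [13, 58, 68, 92, 190] → cuts [19, 64, 74, 98, 196]
  SqiII (GCGA, off=1): starts [34, 51, 111, 199] → cuts [35, 52, 112, 200]
  PtaVI (CTATTACG, off=8): starts [43, 84, 133, 157, 226] → cuts [51, 92, 141, 165, 234]
  MvoX (TTAT, off=2): starts [64, 117, 125, 204, 217, 221, 236] → cuts [66, 119, 127, 206, 219, 223, 238]

All cut coordinates (distinct, sorted): [9, 19, 27, 35, 51, 52, 64, 66, 74, 92, 98, 107, 112, 119, 127, 141, 148, 165, 173, 196, 200, 206, 219, 223, 234, 238]

Fragment lengths:
  [0,9): 9 bp
  [9,19): 10 bp
  [19,27): 8 bp
  [27,35): 8 bp
  [35,51): 16 bp
  [51,52): 1 bp
  [52,64): 12 bp
  [64,66): 2 bp
  [66,74): 8 bp
  [74,92): 18 bp
  [92,98): 6 bp
  [98,107): 9 bp
  [107,112): 5 bp
  [112,119): 7 bp
  [119,127): 8 bp
  [127,141): 14 bp
  [141,148): 7 bp
  [148,165): 17 bp
  [165,173): 8 bp
  [173,196): 23 bp
  [196,200): 4 bp
  [200,206): 6 bp
  [206,219): 13 bp
  [219,223): 4 bp
  [223,234): 11 bp
  [234,238): 4 bp
  [238,259): 21 bp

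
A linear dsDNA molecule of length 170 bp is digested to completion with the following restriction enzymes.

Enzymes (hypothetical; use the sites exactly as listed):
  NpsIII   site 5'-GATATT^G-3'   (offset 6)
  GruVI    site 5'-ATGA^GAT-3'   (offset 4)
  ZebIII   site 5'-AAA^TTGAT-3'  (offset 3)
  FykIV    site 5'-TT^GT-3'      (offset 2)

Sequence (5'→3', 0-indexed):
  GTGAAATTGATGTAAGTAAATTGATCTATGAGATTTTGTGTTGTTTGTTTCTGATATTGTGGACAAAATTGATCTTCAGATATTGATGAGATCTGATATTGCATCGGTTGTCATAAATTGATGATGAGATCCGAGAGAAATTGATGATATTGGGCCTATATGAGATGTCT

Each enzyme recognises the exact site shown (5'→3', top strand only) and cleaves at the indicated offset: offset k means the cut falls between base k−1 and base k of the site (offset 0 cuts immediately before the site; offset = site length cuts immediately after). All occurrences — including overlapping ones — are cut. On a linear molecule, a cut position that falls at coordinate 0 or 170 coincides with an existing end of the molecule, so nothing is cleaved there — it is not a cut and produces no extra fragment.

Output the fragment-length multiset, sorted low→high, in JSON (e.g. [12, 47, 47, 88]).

[4,5,5,6,6,7,8,9,10,10,11,11,11,12,12,13,14,16]

Site scan:
  NpsIII (GATATTG, off=6): starts [52, 78, 94, 145] → cuts [58, 84, 100, 151]
  GruVI (ATGAGAT, off=4): starts [27, 85, 123, 159] → cuts [31, 89, 127, 163]
  ZebIII (AAATTGAT, off=3): starts [3, 17, 65, 114, 137] → cuts [6, 20, 68, 117, 140]
  FykIV (TTGT, off=2): starts [35, 40, 44, 56, 107] → cuts [37, 42, 46, 58, 109]

Pooled cuts: [6, 20, 31, 37, 42, 46, 58, 68, 84, 89, 100, 109, 117, 127, 140, 151, 163]

Fragments:
  [0,6): 6 bp
  [6,20): 14 bp
  [20,31): 11 bp
  [31,37): 6 bp
  [37,42): 5 bp
  [42,46): 4 bp
  [46,58): 12 bp
  [58,68): 10 bp
  [68,84): 16 bp
  [84,89): 5 bp
  [89,100): 11 bp
  [100,109): 9 bp
  [109,117): 8 bp
  [117,127): 10 bp
  [127,140): 13 bp
  [140,151): 11 bp
  [151,163): 12 bp
  [163,170): 7 bp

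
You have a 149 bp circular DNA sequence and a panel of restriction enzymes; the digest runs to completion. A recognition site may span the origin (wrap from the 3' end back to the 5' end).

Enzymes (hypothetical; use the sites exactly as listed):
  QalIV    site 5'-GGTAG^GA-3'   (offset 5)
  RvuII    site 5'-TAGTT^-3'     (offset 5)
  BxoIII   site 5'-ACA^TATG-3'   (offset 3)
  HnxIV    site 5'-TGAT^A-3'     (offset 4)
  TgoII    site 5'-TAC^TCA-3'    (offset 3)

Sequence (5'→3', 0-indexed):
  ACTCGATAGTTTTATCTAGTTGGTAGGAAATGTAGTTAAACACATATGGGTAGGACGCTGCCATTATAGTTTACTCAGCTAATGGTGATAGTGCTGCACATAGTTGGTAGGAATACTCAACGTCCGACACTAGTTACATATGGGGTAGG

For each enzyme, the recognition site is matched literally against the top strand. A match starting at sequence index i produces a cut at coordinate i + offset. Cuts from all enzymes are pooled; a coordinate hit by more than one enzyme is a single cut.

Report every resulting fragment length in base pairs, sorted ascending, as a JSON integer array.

[3,3,5,5,6,7,9,10,10,11,12,15,16,18,19]

Scan for sites:
  QalIV (GGTAGGA, off=5): starts [21, 48, 105, 143] → cuts [26, 53, 110, 148]
  RvuII (TAGTT, off=5): starts [6, 16, 32, 66, 100, 130] → cuts [11, 21, 37, 71, 105, 135]
  BxoIII (ACATATG, off=3): starts [41, 135] → cuts [44, 138]
  HnxIV (TGATA, off=4): starts [85] → cuts [89]
  TgoII (TACTCA, off=3): starts [71, 113] → cuts [74, 116]

All cut coordinates (distinct, sorted): [11, 21, 26, 37, 44, 53, 71, 74, 89, 105, 110, 116, 135, 138, 148]

Fragment lengths:
  11→21: 10 bp
  21→26: 5 bp
  26→37: 11 bp
  37→44: 7 bp
  44→53: 9 bp
  53→71: 18 bp
  71→74: 3 bp
  74→89: 15 bp
  89→105: 16 bp
  105→110: 5 bp
  110→116: 6 bp
  116→135: 19 bp
  135→138: 3 bp
  138→148: 10 bp
  148→11 (wrap): 149-148+11 = 12 bp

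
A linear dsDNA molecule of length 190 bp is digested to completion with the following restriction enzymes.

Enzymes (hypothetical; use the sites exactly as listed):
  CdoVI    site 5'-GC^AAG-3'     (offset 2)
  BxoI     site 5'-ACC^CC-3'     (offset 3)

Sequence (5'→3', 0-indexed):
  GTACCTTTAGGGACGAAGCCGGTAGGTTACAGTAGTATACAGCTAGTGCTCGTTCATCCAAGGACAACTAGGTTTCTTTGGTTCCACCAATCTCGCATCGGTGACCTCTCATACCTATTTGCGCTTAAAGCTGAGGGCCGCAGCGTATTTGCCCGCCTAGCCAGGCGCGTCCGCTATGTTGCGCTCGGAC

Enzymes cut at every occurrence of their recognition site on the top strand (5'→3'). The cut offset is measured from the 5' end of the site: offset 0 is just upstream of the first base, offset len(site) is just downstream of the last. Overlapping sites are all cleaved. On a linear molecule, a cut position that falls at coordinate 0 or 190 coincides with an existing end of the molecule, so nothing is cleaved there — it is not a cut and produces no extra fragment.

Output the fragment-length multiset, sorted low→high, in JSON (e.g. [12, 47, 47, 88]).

Scan for sites:
  CdoVI (GCAAG, off=2): no sites
  BxoI (ACCCC, off=3): no sites

All cut coordinates (distinct, sorted): ∅

Fragments:
  no cuts → one linear fragment of 190 bp

[190]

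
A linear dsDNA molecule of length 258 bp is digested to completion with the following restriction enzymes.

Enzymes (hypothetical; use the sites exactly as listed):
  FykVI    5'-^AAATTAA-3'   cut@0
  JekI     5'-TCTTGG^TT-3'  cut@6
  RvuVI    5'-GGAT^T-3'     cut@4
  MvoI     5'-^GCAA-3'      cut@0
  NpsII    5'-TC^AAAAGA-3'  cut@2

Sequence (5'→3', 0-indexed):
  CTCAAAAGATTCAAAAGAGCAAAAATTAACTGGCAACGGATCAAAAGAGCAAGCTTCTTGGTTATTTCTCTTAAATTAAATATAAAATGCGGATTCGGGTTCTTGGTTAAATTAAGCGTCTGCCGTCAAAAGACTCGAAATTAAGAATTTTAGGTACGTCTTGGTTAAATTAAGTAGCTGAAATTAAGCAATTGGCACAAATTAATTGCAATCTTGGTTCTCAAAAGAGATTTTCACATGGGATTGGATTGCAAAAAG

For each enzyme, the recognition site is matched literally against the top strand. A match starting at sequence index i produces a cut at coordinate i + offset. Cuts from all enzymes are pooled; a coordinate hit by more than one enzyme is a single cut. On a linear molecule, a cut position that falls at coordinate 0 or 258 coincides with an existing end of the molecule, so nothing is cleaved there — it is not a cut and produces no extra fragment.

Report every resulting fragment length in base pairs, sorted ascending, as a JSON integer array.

[1,2,2,3,4,5,5,6,6,7,8,9,9,10,10,10,10,11,11,12,13,14,19,22,22,27]

Scan for sites:
  FykVI (AAATTAA, off=0): starts [22, 72, 108, 137, 166, 180, 198] → cuts [22, 72, 108, 137, 166, 180, 198]
  JekI (TCTTGGTT, off=6): starts [55, 100, 158, 211] → cuts [61, 106, 164, 217]
  RvuVI (GGATT, off=4): starts [90, 240, 245] → cuts [94, 244, 249]
  MvoI (GCAA, off=0): starts [18, 32, 48, 187, 207, 250] → cuts [18, 32, 48, 187, 207, 250]
  NpsII (TCAAAAGA, off=2): starts [1, 10, 40, 125, 220] → cuts [3, 12, 42, 127, 222]

Pooled cuts: [3, 12, 18, 22, 32, 42, 48, 61, 72, 94, 106, 108, 127, 137, 164, 166, 180, 187, 198, 207, 217, 222, 244, 249, 250]

Fragments:
  [0,3): 3 bp
  [3,12): 9 bp
  [12,18): 6 bp
  [18,22): 4 bp
  [22,32): 10 bp
  [32,42): 10 bp
  [42,48): 6 bp
  [48,61): 13 bp
  [61,72): 11 bp
  [72,94): 22 bp
  [94,106): 12 bp
  [106,108): 2 bp
  [108,127): 19 bp
  [127,137): 10 bp
  [137,164): 27 bp
  [164,166): 2 bp
  [166,180): 14 bp
  [180,187): 7 bp
  [187,198): 11 bp
  [198,207): 9 bp
  [207,217): 10 bp
  [217,222): 5 bp
  [222,244): 22 bp
  [244,249): 5 bp
  [249,250): 1 bp
  [250,258): 8 bp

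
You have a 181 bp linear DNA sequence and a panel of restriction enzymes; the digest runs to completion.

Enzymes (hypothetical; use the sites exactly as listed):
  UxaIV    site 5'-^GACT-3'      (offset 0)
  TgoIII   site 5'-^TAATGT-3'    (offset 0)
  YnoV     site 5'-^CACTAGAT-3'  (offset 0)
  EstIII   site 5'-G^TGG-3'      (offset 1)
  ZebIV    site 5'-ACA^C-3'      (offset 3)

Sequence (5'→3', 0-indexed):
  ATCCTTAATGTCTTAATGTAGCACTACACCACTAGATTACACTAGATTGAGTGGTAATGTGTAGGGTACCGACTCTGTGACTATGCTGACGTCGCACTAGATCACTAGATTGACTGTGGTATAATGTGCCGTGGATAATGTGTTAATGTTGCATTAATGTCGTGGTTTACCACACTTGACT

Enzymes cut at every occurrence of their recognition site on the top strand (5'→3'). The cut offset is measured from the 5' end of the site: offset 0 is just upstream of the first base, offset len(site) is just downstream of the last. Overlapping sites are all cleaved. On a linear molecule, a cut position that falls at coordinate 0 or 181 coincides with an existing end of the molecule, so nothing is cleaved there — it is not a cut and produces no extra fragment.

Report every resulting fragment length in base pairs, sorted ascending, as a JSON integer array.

Site scan:
  UxaIV (GACT, off=0): starts [70, 78, 111, 177] → cuts [70, 78, 111, 177]
  TgoIII (TAATGT, off=0): starts [5, 13, 54, 121, 135, 143, 154] → cuts [5, 13, 54, 121, 135, 143, 154]
  YnoV (CACTAGAT, off=0): starts [29, 39, 94, 102] → cuts [29, 39, 94, 102]
  EstIII (GTGG, off=1): starts [50, 115, 130, 161] → cuts [51, 116, 131, 162]
  ZebIV (ACAC, off=3): starts [25, 38, 171] → cuts [28, 41, 174]

All cut coordinates (distinct, sorted): [5, 13, 28, 29, 39, 41, 51, 54, 70, 78, 94, 102, 111, 116, 121, 131, 135, 143, 154, 162, 174, 177]

Fragments:
  [0,5): 5 bp
  [5,13): 8 bp
  [13,28): 15 bp
  [28,29): 1 bp
  [29,39): 10 bp
  [39,41): 2 bp
  [41,51): 10 bp
  [51,54): 3 bp
  [54,70): 16 bp
  [70,78): 8 bp
  [78,94): 16 bp
  [94,102): 8 bp
  [102,111): 9 bp
  [111,116): 5 bp
  [116,121): 5 bp
  [121,131): 10 bp
  [131,135): 4 bp
  [135,143): 8 bp
  [143,154): 11 bp
  [154,162): 8 bp
  [162,174): 12 bp
  [174,177): 3 bp
  [177,181): 4 bp

[1,2,3,3,4,4,5,5,5,8,8,8,8,8,9,10,10,10,11,12,15,16,16]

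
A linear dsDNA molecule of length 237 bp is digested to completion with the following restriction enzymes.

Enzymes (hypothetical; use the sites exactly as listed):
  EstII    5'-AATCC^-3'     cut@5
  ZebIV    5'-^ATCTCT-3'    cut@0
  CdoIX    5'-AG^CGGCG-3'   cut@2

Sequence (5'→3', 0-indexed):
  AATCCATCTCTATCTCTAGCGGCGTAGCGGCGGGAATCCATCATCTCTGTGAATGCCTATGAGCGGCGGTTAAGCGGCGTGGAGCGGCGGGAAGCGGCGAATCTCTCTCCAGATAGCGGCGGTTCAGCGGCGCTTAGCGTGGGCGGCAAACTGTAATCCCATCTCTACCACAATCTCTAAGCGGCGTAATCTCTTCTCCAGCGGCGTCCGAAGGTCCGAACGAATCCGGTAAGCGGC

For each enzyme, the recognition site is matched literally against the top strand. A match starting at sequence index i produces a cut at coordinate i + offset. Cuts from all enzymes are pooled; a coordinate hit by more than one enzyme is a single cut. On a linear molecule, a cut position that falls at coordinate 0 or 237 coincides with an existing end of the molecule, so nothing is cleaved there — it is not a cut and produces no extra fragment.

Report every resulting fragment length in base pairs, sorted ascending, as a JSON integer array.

[1,3,5,6,6,7,8,8,9,10,10,10,11,11,12,12,13,16,21,26,32]

Scan for sites:
  EstII AATCC/5: at [0, 34, 154, 222] ⇒ [5, 39, 159, 227]
  ZebIV ATCTCT/0: at [5, 11, 42, 100, 160, 172, 188] ⇒ [5, 11, 42, 100, 160, 172, 188]
  CdoIX AGCGGCG/2: at [17, 25, 61, 72, 82, 92, 114, 125, 179, 199] ⇒ [19, 27, 63, 74, 84, 94, 116, 127, 181, 201]

All cut coordinates (distinct, sorted): [5, 11, 19, 27, 39, 42, 63, 74, 84, 94, 100, 116, 127, 159, 160, 172, 181, 188, 201, 227]

Fragments:
  [0,5): 5 bp
  [5,11): 6 bp
  [11,19): 8 bp
  [19,27): 8 bp
  [27,39): 12 bp
  [39,42): 3 bp
  [42,63): 21 bp
  [63,74): 11 bp
  [74,84): 10 bp
  [84,94): 10 bp
  [94,100): 6 bp
  [100,116): 16 bp
  [116,127): 11 bp
  [127,159): 32 bp
  [159,160): 1 bp
  [160,172): 12 bp
  [172,181): 9 bp
  [181,188): 7 bp
  [188,201): 13 bp
  [201,227): 26 bp
  [227,237): 10 bp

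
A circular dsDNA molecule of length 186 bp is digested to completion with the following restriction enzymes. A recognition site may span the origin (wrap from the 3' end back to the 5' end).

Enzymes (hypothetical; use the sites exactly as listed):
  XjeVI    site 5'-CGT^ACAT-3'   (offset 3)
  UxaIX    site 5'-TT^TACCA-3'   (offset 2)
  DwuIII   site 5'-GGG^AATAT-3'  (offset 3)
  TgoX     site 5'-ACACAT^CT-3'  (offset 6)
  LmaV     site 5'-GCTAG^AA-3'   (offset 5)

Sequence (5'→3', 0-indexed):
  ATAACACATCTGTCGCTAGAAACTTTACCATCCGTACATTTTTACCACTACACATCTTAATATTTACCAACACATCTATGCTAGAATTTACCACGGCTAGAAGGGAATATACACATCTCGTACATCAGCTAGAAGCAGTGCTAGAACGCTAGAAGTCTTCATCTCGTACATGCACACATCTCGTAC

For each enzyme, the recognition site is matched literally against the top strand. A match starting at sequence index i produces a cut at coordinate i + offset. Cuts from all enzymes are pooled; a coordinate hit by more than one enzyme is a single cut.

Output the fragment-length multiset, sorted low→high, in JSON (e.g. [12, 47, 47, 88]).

[4,5,5,5,6,7,8,9,9,10,10,11,11,11,11,12,12,12,13,15]

Site scan:
  XjeVI CGTACAT/3: at [32, 118, 164, 181] ⇒ [35, 121, 167, 184]
  UxaIX TTTACCA/2: at [23, 40, 62, 86] ⇒ [25, 42, 64, 88]
  DwuIII GGGAATAT/3: at [102] ⇒ [105]
  TgoX ACACATCT/6: at [3, 49, 69, 110, 173] ⇒ [9, 55, 75, 116, 179]
  LmaV GCTAGAA/5: at [14, 79, 95, 127, 139, 147] ⇒ [19, 84, 100, 132, 144, 152]

Pooled cuts: [9, 19, 25, 35, 42, 55, 64, 75, 84, 88, 100, 105, 116, 121, 132, 144, 152, 167, 179, 184]

Fragment lengths:
  9→19: 10 bp
  19→25: 6 bp
  25→35: 10 bp
  35→42: 7 bp
  42→55: 13 bp
  55→64: 9 bp
  64→75: 11 bp
  75→84: 9 bp
  84→88: 4 bp
  88→100: 12 bp
  100→105: 5 bp
  105→116: 11 bp
  116→121: 5 bp
  121→132: 11 bp
  132→144: 12 bp
  144→152: 8 bp
  152→167: 15 bp
  167→179: 12 bp
  179→184: 5 bp
  184→9 (wrap): 186-184+9 = 11 bp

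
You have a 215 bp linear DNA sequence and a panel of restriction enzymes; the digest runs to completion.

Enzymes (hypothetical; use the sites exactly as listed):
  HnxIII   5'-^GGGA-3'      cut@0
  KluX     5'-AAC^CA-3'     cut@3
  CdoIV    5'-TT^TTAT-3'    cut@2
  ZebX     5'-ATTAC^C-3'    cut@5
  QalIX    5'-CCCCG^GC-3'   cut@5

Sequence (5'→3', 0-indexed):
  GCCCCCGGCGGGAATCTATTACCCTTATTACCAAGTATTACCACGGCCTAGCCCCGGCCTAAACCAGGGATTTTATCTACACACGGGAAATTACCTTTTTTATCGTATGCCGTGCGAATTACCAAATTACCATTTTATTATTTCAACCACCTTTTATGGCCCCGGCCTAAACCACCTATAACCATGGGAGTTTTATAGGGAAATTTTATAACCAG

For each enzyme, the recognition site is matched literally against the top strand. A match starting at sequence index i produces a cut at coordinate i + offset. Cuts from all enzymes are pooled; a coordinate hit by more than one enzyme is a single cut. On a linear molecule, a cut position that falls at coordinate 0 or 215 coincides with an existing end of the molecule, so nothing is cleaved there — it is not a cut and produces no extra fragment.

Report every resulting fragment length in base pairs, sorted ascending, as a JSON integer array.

[2,2,3,3,4,5,5,6,6,7,7,7,8,8,8,8,9,10,10,10,11,12,13,13,15,23]

Per-enzyme occurrences:
  HnxIII (GGGA, off=0): starts [9, 66, 84, 185, 197] → cuts [9, 66, 84, 185, 197]
  KluX (AACCA, off=3): starts [61, 144, 169, 179, 209] → cuts [64, 147, 172, 182, 212]
  CdoIV (TTTTAT, off=2): starts [70, 97, 132, 151, 190, 203] → cuts [72, 99, 134, 153, 192, 205]
  ZebX (ATTACC, off=5): starts [17, 26, 36, 89, 117, 125] → cuts [22, 31, 41, 94, 122, 130]
  QalIX (CCCCGGC, off=5): starts [2, 51, 159] → cuts [7, 56, 164]

Pooled cuts: [7, 9, 22, 31, 41, 56, 64, 66, 72, 84, 94, 99, 122, 130, 134, 147, 153, 164, 172, 182, 185, 192, 197, 205, 212]

Fragment lengths:
  [0,7): 7 bp
  [7,9): 2 bp
  [9,22): 13 bp
  [22,31): 9 bp
  [31,41): 10 bp
  [41,56): 15 bp
  [56,64): 8 bp
  [64,66): 2 bp
  [66,72): 6 bp
  [72,84): 12 bp
  [84,94): 10 bp
  [94,99): 5 bp
  [99,122): 23 bp
  [122,130): 8 bp
  [130,134): 4 bp
  [134,147): 13 bp
  [147,153): 6 bp
  [153,164): 11 bp
  [164,172): 8 bp
  [172,182): 10 bp
  [182,185): 3 bp
  [185,192): 7 bp
  [192,197): 5 bp
  [197,205): 8 bp
  [205,212): 7 bp
  [212,215): 3 bp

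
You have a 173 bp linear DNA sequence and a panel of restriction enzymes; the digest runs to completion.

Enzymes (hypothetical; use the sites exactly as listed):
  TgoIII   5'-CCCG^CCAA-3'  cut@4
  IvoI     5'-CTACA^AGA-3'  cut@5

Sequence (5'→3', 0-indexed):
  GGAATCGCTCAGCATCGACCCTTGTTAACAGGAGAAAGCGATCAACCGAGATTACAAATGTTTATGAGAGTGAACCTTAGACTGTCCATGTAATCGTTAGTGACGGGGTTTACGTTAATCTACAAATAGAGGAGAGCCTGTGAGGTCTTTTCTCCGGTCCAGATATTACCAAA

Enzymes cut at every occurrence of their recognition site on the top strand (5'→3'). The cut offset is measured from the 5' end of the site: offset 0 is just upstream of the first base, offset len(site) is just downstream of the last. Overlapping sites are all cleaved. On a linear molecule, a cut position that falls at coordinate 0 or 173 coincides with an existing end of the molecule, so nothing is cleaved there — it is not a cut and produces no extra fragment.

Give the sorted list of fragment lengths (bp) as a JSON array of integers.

[173]

Scan for sites:
  TgoIII (CCCGCCAA, off=4): no sites
  IvoI (CTACAAGA, off=5): no sites

Pooled cuts: ∅

Fragments:
  no cuts → one linear fragment of 173 bp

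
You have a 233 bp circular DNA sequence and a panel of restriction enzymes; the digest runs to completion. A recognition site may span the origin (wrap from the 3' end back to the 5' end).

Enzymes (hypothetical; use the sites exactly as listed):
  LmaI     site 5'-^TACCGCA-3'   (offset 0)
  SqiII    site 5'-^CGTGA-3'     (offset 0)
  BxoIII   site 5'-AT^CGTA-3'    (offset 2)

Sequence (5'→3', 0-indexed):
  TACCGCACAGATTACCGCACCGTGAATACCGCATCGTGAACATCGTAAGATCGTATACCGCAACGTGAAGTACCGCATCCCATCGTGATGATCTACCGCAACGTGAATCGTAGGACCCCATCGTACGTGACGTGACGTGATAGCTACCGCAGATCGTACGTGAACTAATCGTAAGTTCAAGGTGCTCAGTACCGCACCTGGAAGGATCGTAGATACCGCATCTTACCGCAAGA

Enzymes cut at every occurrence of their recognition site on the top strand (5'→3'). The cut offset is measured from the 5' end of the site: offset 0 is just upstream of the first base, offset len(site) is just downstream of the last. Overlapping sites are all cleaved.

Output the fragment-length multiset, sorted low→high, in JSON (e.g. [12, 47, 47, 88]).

[4,4,4,5,5,6,6,7,7,8,8,8,8,8,9,9,10,10,10,10,11,12,13,13,18,20]

Scan for sites:
  LmaI TACCGCA/0: at [0, 12, 26, 55, 70, 93, 144, 189, 213, 223] ⇒ [0, 12, 26, 55, 70, 93, 144, 189, 213, 223]
  SqiII CGTGA/0: at [20, 34, 63, 83, 101, 125, 130, 135, 158] ⇒ [20, 34, 63, 83, 101, 125, 130, 135, 158]
  BxoIII ATCGTA/2: at [41, 49, 106, 119, 152, 167, 205] ⇒ [43, 51, 108, 121, 154, 169, 207]

All cut coordinates (distinct, sorted): [0, 12, 20, 26, 34, 43, 51, 55, 63, 70, 83, 93, 101, 108, 121, 125, 130, 135, 144, 154, 158, 169, 189, 207, 213, 223]

Fragments:
  0→12: 12 bp
  12→20: 8 bp
  20→26: 6 bp
  26→34: 8 bp
  34→43: 9 bp
  43→51: 8 bp
  51→55: 4 bp
  55→63: 8 bp
  63→70: 7 bp
  70→83: 13 bp
  83→93: 10 bp
  93→101: 8 bp
  101→108: 7 bp
  108→121: 13 bp
  121→125: 4 bp
  125→130: 5 bp
  130→135: 5 bp
  135→144: 9 bp
  144→154: 10 bp
  154→158: 4 bp
  158→169: 11 bp
  169→189: 20 bp
  189→207: 18 bp
  207→213: 6 bp
  213→223: 10 bp
  223→0 (wrap): 233-223+0 = 10 bp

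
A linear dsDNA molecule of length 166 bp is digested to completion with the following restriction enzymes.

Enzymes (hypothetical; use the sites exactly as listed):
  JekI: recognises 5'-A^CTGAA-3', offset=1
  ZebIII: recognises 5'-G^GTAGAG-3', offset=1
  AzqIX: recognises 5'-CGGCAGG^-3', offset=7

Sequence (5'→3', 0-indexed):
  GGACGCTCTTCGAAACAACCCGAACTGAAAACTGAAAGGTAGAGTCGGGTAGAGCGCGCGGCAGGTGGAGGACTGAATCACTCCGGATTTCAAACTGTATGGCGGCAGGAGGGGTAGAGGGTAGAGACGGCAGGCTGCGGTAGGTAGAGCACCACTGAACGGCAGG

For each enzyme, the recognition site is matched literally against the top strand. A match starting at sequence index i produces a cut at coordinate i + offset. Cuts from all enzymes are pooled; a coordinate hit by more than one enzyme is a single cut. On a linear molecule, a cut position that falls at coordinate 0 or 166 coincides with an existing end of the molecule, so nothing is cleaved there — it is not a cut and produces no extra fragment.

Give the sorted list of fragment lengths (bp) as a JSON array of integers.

Per-enzyme occurrences:
  JekI (ACTGAA, off=1): starts [23, 30, 71, 153] → cuts [24, 31, 72, 154]
  ZebIII (GGTAGAG, off=1): starts [37, 47, 112, 119, 142] → cuts [38, 48, 113, 120, 143]
  AzqIX (CGGCAGG, off=7): starts [58, 102, 127, 159] → cuts [65, 109, 134] (position 166 is a terminus of the linear molecule — no cut)

Pooled cuts: [24, 31, 38, 48, 65, 72, 109, 113, 120, 134, 143, 154]

Fragments:
  [0,24): 24 bp
  [24,31): 7 bp
  [31,38): 7 bp
  [38,48): 10 bp
  [48,65): 17 bp
  [65,72): 7 bp
  [72,109): 37 bp
  [109,113): 4 bp
  [113,120): 7 bp
  [120,134): 14 bp
  [134,143): 9 bp
  [143,154): 11 bp
  [154,166): 12 bp

[4,7,7,7,7,9,10,11,12,14,17,24,37]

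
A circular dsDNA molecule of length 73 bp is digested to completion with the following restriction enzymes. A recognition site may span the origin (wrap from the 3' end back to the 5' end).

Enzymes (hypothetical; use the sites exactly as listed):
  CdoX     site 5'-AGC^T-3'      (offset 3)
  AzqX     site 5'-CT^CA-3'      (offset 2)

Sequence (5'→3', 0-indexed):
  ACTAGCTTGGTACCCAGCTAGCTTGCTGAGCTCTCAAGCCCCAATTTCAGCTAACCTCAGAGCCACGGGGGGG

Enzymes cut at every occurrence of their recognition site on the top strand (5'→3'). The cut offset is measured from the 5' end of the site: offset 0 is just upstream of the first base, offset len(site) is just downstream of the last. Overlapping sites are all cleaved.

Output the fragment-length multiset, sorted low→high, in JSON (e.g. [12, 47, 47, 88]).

Site scan:
  CdoX (AGCT, off=3): starts [3, 15, 19, 28, 48] → cuts [6, 18, 22, 31, 51]
  AzqX (CTCA, off=2): starts [32, 55] → cuts [34, 57]

Pooled cuts: [6, 18, 22, 31, 34, 51, 57]

Fragments:
  6→18: 12 bp
  18→22: 4 bp
  22→31: 9 bp
  31→34: 3 bp
  34→51: 17 bp
  51→57: 6 bp
  57→6 (wrap): 73-57+6 = 22 bp

[3,4,6,9,12,17,22]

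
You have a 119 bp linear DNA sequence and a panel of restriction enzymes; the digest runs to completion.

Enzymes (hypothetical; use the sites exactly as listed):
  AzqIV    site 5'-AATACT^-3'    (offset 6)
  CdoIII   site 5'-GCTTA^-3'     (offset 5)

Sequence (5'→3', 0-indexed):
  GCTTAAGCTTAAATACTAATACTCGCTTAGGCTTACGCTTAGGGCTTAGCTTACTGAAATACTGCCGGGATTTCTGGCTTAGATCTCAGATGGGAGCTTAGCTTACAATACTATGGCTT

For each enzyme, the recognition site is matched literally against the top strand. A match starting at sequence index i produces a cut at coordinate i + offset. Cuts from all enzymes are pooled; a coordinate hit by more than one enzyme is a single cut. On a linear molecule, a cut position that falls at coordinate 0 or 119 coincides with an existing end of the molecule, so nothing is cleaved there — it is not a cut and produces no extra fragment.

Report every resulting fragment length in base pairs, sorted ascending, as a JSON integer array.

[5,5,5,6,6,6,6,6,6,7,7,7,10,18,19]

Site scan:
  AzqIV AATACT/6: at [11, 17, 57, 106] ⇒ [17, 23, 63, 112]
  CdoIII GCTTA/5: at [0, 6, 24, 30, 36, 43, 48, 76, 95, 100] ⇒ [5, 11, 29, 35, 41, 48, 53, 81, 100, 105]

All cut coordinates (distinct, sorted): [5, 11, 17, 23, 29, 35, 41, 48, 53, 63, 81, 100, 105, 112]

Fragment lengths:
  [0,5): 5 bp
  [5,11): 6 bp
  [11,17): 6 bp
  [17,23): 6 bp
  [23,29): 6 bp
  [29,35): 6 bp
  [35,41): 6 bp
  [41,48): 7 bp
  [48,53): 5 bp
  [53,63): 10 bp
  [63,81): 18 bp
  [81,100): 19 bp
  [100,105): 5 bp
  [105,112): 7 bp
  [112,119): 7 bp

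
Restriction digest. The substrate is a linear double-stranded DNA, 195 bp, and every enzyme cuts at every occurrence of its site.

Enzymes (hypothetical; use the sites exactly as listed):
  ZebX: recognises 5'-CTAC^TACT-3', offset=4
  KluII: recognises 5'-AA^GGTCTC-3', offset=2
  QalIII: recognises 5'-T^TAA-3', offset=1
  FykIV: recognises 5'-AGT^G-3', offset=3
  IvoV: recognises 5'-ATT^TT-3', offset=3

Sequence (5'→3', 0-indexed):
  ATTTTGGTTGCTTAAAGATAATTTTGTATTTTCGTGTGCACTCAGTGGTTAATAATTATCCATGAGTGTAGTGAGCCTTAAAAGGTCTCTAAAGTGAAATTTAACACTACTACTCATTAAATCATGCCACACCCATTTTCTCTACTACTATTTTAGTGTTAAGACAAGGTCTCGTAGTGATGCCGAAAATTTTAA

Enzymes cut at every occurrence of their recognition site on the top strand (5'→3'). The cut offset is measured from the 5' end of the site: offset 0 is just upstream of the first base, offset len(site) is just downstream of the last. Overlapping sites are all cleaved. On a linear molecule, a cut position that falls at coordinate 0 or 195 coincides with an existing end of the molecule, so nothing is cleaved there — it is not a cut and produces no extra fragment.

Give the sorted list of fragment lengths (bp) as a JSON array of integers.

Per-enzyme occurrences:
  ZebX CTACTACT/4: at [106, 141] ⇒ [110, 145]
  KluII AAGGTCTC/2: at [81, 165] ⇒ [83, 167]
  QalIII TTAA/1: at [11, 48, 77, 100, 116, 158, 191] ⇒ [12, 49, 78, 101, 117, 159, 192]
  FykIV AGTG/3: at [43, 64, 69, 92, 154, 175] ⇒ [46, 67, 72, 95, 157, 178]
  IvoV ATTTT/3: at [0, 20, 27, 134, 149, 188] ⇒ [3, 23, 30, 137, 152, 191]

Pooled cuts: [3, 12, 23, 30, 46, 49, 67, 72, 78, 83, 95, 101, 110, 117, 137, 145, 152, 157, 159, 167, 178, 191, 192]

Fragment lengths:
  [0,3): 3 bp
  [3,12): 9 bp
  [12,23): 11 bp
  [23,30): 7 bp
  [30,46): 16 bp
  [46,49): 3 bp
  [49,67): 18 bp
  [67,72): 5 bp
  [72,78): 6 bp
  [78,83): 5 bp
  [83,95): 12 bp
  [95,101): 6 bp
  [101,110): 9 bp
  [110,117): 7 bp
  [117,137): 20 bp
  [137,145): 8 bp
  [145,152): 7 bp
  [152,157): 5 bp
  [157,159): 2 bp
  [159,167): 8 bp
  [167,178): 11 bp
  [178,191): 13 bp
  [191,192): 1 bp
  [192,195): 3 bp

[1,2,3,3,3,5,5,5,6,6,7,7,7,8,8,9,9,11,11,12,13,16,18,20]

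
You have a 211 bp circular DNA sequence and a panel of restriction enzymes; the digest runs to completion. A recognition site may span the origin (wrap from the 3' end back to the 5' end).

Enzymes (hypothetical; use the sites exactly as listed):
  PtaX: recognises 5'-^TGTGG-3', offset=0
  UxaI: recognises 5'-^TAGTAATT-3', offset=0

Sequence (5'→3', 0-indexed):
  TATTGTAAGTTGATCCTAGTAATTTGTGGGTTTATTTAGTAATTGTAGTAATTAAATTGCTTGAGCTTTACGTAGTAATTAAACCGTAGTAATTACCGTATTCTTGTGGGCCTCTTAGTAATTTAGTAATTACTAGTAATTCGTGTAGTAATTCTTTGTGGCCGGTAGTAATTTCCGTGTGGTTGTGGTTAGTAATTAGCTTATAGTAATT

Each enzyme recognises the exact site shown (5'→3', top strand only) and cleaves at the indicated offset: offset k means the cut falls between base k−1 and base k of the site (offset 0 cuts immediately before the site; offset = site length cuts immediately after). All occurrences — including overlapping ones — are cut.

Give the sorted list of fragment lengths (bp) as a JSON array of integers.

[6,6,8,8,9,9,10,11,11,12,12,12,14,14,18,24,27]

Site scan:
  PtaX (TGTGG, off=0): starts [24, 104, 156, 177, 183] → cuts [24, 104, 156, 177, 183]
  UxaI (TAGTAATT, off=0): starts [16, 36, 45, 72, 86, 115, 123, 133, 145, 165, 189, 203] → cuts [16, 36, 45, 72, 86, 115, 123, 133, 145, 165, 189, 203]

All cut coordinates (distinct, sorted): [16, 24, 36, 45, 72, 86, 104, 115, 123, 133, 145, 156, 165, 177, 183, 189, 203]

Fragment lengths:
  16→24: 8 bp
  24→36: 12 bp
  36→45: 9 bp
  45→72: 27 bp
  72→86: 14 bp
  86→104: 18 bp
  104→115: 11 bp
  115→123: 8 bp
  123→133: 10 bp
  133→145: 12 bp
  145→156: 11 bp
  156→165: 9 bp
  165→177: 12 bp
  177→183: 6 bp
  183→189: 6 bp
  189→203: 14 bp
  203→16 (wrap): 211-203+16 = 24 bp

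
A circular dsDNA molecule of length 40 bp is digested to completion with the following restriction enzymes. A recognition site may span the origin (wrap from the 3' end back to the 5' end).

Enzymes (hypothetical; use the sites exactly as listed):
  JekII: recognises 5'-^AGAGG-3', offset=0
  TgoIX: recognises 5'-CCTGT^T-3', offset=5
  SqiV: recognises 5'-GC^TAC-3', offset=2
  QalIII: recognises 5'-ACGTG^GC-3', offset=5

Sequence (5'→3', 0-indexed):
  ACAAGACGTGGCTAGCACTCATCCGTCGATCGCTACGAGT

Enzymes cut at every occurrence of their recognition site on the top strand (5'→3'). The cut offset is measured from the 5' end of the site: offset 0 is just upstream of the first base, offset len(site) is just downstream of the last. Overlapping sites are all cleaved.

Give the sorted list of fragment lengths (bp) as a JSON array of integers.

[17,23]

Site scan:
  JekII (AGAGG, off=0): no sites
  TgoIX (CCTGTT, off=5): no sites
  SqiV GCTAC/2: at [31] ⇒ [33]
  QalIII ACGTGGC/5: at [5] ⇒ [10]

Pooled cuts: [10, 33]

Fragments:
  10→33: 23 bp
  33→10 (wrap): 40-33+10 = 17 bp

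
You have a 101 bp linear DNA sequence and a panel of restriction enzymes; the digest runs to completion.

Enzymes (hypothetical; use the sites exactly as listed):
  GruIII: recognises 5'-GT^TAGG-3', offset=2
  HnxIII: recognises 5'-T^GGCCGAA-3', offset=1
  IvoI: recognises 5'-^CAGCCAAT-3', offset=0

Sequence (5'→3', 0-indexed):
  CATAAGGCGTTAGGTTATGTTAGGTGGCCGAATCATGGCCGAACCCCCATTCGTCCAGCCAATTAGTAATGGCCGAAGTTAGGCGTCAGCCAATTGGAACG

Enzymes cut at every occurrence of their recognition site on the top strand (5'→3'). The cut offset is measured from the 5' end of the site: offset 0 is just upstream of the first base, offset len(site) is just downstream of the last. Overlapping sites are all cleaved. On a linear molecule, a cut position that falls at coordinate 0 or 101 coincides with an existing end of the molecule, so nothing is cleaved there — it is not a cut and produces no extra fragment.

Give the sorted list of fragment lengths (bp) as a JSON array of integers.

Site scan:
  GruIII GTTAGG/2: at [8, 18, 77] ⇒ [10, 20, 79]
  HnxIII TGGCCGAA/1: at [24, 35, 69] ⇒ [25, 36, 70]
  IvoI CAGCCAAT/0: at [55, 86] ⇒ [55, 86]

Pooled cuts: [10, 20, 25, 36, 55, 70, 79, 86]

Fragments:
  [0,10): 10 bp
  [10,20): 10 bp
  [20,25): 5 bp
  [25,36): 11 bp
  [36,55): 19 bp
  [55,70): 15 bp
  [70,79): 9 bp
  [79,86): 7 bp
  [86,101): 15 bp

[5,7,9,10,10,11,15,15,19]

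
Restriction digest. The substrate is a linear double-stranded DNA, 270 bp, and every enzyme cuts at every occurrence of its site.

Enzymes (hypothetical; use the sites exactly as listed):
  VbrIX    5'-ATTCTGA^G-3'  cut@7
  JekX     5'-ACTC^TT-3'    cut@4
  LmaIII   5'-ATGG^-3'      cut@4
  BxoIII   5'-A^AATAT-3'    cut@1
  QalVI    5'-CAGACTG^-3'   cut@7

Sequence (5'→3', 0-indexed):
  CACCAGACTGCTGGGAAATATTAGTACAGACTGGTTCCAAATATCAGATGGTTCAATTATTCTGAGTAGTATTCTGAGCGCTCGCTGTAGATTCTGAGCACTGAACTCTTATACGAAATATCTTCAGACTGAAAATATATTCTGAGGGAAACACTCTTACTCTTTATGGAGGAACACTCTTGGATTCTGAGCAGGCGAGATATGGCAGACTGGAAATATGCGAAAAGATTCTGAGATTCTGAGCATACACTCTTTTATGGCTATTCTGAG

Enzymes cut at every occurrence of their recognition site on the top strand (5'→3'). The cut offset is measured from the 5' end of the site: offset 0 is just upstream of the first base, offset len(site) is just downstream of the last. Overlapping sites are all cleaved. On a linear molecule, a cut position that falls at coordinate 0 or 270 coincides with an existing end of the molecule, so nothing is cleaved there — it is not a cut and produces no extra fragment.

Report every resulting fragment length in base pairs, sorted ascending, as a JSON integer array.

[1,2,2,6,6,6,7,7,8,8,8,9,10,10,10,11,11,11,12,12,12,14,15,15,17,20,20]

Per-enzyme occurrences:
  VbrIX (ATTCTGAG, off=7): starts [58, 70, 90, 138, 183, 227, 235, 262] → cuts [65, 77, 97, 145, 190, 234, 242, 269]
  JekX (ACTCTT, off=4): starts [104, 152, 158, 175, 248] → cuts [108, 156, 162, 179, 252]
  LmaIII (ATGG, off=4): starts [47, 165, 201, 256] → cuts [51, 169, 205, 260]
  BxoIII (AAATAT, off=1): starts [15, 38, 115, 132, 213] → cuts [16, 39, 116, 133, 214]
  QalVI (CAGACTG, off=7): starts [3, 26, 124, 205] → cuts [10, 33, 131, 212]

Pooled cuts: [10, 16, 33, 39, 51, 65, 77, 97, 108, 116, 131, 133, 145, 156, 162, 169, 179, 190, 205, 212, 214, 234, 242, 252, 260, 269]

Fragments:
  [0,10): 10 bp
  [10,16): 6 bp
  [16,33): 17 bp
  [33,39): 6 bp
  [39,51): 12 bp
  [51,65): 14 bp
  [65,77): 12 bp
  [77,97): 20 bp
  [97,108): 11 bp
  [108,116): 8 bp
  [116,131): 15 bp
  [131,133): 2 bp
  [133,145): 12 bp
  [145,156): 11 bp
  [156,162): 6 bp
  [162,169): 7 bp
  [169,179): 10 bp
  [179,190): 11 bp
  [190,205): 15 bp
  [205,212): 7 bp
  [212,214): 2 bp
  [214,234): 20 bp
  [234,242): 8 bp
  [242,252): 10 bp
  [252,260): 8 bp
  [260,269): 9 bp
  [269,270): 1 bp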